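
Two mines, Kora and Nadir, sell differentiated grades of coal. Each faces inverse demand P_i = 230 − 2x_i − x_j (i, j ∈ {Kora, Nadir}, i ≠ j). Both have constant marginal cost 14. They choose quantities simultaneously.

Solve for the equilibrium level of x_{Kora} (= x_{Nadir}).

43.2

Mine Kora's profit: π = x_{Kora}(230 − 2x_{Kora} − x_{Nadir}) − 14x_{Kora}.
∂π/∂x_{Kora} = 216 − 4x_{Kora} − x_{Nadir} = 0 ⇒ x_{Kora} = 54 − 0.25x_{Nadir}.
The game is symmetric, so in equilibrium x_{Nadir} = x_{Kora}: the reaction function gives 1.25x_{Kora} = 54, hence x_{Kora} = 43.2.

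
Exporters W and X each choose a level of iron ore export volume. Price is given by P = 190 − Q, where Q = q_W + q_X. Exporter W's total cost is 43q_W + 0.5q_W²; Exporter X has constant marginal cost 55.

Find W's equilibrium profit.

Exporter W's profit: π = q_W(190 − (q_W + q_X)) − 43q_W − 0.5q_W².
∂π/∂q_W = 147 − 3q_W − q_X = 0, so q_W = 49 − (1/3)q_X.
For X: ∂π/∂q_X = 135 − 2q_X − q_W = 0 ⇒ q_X = 67.5 − 0.5q_W.
Solving the two reaction functions simultaneously: (1 − (−1/3)(−0.5))q_W = 49 − (1/3)·67.5, so (5/6)q_W = 26.5 and q_W = 31.8.
Then q_X = 67.5 − 0.5·31.8 = 51.6.
Price P = 190 − 83.4 = 106.6.
W's profit: (106.6 − 43)·31.8 − 0.5(31.8)² = 1516.86.

1516.86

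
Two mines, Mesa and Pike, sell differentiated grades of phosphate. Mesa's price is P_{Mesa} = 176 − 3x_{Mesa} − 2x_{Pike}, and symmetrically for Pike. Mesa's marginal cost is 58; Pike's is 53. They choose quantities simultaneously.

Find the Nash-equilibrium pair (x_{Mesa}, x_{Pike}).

14.4375, 15.6875

Mine Mesa's profit: π = x_{Mesa}(176 − 3x_{Mesa} − 2x_{Pike}) − 58x_{Mesa}.
∂π/∂x_{Mesa} = 118 − 6x_{Mesa} − 2x_{Pike} = 0 ⇒ x_{Mesa} = 59/3 − (1/3)x_{Pike}.
Similarly x_{Pike} = 20.5 − (1/3)x_{Mesa}.
Solving the two reaction functions simultaneously: (1 − (−1/3)(−1/3))x_{Mesa} = 59/3 − (1/3)·20.5, so (8/9)x_{Mesa} = 77/6 and x_{Mesa} = 14.4375.
Then x_{Pike} = 20.5 − (1/3)·14.4375 = 15.6875.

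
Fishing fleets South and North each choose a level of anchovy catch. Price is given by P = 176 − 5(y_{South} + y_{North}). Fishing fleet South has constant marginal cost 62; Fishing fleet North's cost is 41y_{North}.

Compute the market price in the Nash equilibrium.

Fishing fleet South's profit: π = y_{South}(176 − 5(y_{South} + y_{North})) − 62y_{South}.
∂π/∂y_{South} = 114 − 10y_{South} − 5y_{North} = 0, so y_{South} = 11.4 − 0.5y_{North}.
By the same steps for North: y_{North} = 13.5 − 0.5y_{South}.
Plugging y_{North} into South's best response: y_{South} = 11.4 − 0.5(13.5 − 0.5y_{South}) ⇒ 0.75y_{South} = 4.65, so y_{South} = 6.2.
Then y_{North} = 13.5 − 0.5·6.2 = 10.4.
Equilibrium price: P = 176 − 5·16.6 = 93.

93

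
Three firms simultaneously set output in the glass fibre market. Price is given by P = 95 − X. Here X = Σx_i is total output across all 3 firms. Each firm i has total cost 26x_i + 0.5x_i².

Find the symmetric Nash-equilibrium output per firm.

A representative firm's profit is π_i = x_i(95 − X) − 26x_i − 0.5x_i², with X = x_i + Σ_{j≠i} x_j.
First-order condition: 69 − 3x_i − Σ_{j≠i} x_j = 0.
With identical firms, set every x_j = x: then 69 − 3x − 2x = 0, i.e. x = 69/5 = 13.8.

13.8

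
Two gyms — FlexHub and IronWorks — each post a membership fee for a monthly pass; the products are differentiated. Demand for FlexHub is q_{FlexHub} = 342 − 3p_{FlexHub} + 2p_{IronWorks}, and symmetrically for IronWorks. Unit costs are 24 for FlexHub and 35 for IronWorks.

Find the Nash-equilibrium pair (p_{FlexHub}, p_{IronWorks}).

FlexHub's profit: π = (p_{FlexHub} − 24)(342 − 3p_{FlexHub} + 2p_{IronWorks}).
∂π/∂p_{FlexHub} = 414 − 6p_{FlexHub} + 2p_{IronWorks} = 0 ⇒ p_{FlexHub} = 69 + (1/3)p_{IronWorks}.
Similarly p_{IronWorks} = 74.5 + (1/3)p_{FlexHub}.
Plugging p_{IronWorks} into FlexHub's best response: p_{FlexHub} = 69 + (1/3)(74.5 + (1/3)p_{FlexHub}) ⇒ (8/9)p_{FlexHub} = 563/6, so p_{FlexHub} = 105.5625.
Then p_{IronWorks} = 74.5 + (1/3)·105.5625 = 109.6875.

105.5625, 109.6875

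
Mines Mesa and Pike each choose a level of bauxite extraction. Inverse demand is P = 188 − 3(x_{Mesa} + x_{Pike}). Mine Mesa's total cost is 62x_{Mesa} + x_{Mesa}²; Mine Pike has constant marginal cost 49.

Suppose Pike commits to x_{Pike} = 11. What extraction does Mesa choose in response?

Mine Mesa's profit: π = x_{Mesa}(188 − 3(x_{Mesa} + x_{Pike})) − 62x_{Mesa} − x_{Mesa}².
∂π/∂x_{Mesa} = 126 − 8x_{Mesa} − 3x_{Pike} = 0, so x_{Mesa} = 15.75 − 0.375x_{Pike}.
At x_{Pike} = 11: x_{Mesa} = 15.75 − 0.375·11 = 11.625.

11.625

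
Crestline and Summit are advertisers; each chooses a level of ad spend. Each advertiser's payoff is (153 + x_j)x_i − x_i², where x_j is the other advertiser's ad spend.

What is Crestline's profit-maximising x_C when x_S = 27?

Crestline's payoff is (153 + x_S)x_C − x_C².
∂π/∂x_C = 153 + x_S − 2x_C = 0, so x_C = 76.5 + 0.5x_S.
At x_S = 27: x_C = 76.5 + 0.5·27 = 90.

90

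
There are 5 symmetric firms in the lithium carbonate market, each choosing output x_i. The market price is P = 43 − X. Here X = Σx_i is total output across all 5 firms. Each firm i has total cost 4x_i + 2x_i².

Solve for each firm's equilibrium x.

A representative firm's profit is π_i = x_i(43 − X) − 4x_i − 2x_i², with X = x_i + Σ_{j≠i} x_j.
First-order condition: 39 − 6x_i − Σ_{j≠i} x_j = 0.
Imposing symmetry (x_j = x for all j) turns Σ_{j≠i} x_j into 4x, so 39 = 10x and x = 3.9.

3.9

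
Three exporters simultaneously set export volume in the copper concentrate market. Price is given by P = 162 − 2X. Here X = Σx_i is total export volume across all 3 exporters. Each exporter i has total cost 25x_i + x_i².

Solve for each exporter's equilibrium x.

13.7

A representative exporter's profit is π_i = x_i(162 − 2X) − 25x_i − x_i², with X = x_i + Σ_{j≠i} x_j.
First-order condition: 137 − 6x_i − 2Σ_{j≠i} x_j = 0.
With identical exporters, set every x_j = x: then 137 − 6x − 4x = 0, i.e. x = 137/10 = 13.7.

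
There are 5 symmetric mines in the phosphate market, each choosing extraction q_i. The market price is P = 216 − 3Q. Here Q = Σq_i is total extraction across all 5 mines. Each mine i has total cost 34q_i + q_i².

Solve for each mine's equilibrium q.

A representative mine's profit is π_i = q_i(216 − 3Q) − 34q_i − q_i², with Q = q_i + Σ_{j≠i} q_j.
First-order condition: 182 − 8q_i − 3Σ_{j≠i} q_j = 0.
Imposing symmetry (q_j = q for all j) turns Σ_{j≠i} q_j into 4q, so 182 = 20q and q = 9.1.

9.1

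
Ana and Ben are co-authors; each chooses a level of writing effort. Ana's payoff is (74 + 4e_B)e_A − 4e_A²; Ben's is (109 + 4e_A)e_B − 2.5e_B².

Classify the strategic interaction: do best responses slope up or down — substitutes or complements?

strategic complements

Expanding Ana's payoff: 74e_A + 4e_Be_A − 4e_A².
∂π/∂e_A = 74 + 4e_B − 8e_A = 0, so e_A = 9.25 + 0.5e_B.
The best-response slope de_A/de_B = 0.5 > 0: the reaction function is upward-sloping, so the choices are strategic complements.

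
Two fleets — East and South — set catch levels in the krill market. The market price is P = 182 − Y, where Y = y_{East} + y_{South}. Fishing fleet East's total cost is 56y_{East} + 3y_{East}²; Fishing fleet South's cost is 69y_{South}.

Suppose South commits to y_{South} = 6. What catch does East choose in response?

Fishing fleet East's profit: π = y_{East}(182 − (y_{East} + y_{South})) − 56y_{East} − 3y_{East}².
∂π/∂y_{East} = 126 − 8y_{East} − y_{South} = 0, so y_{East} = 15.75 − 0.125y_{South}.
At y_{South} = 6: y_{East} = 15.75 − 0.125·6 = 15.

15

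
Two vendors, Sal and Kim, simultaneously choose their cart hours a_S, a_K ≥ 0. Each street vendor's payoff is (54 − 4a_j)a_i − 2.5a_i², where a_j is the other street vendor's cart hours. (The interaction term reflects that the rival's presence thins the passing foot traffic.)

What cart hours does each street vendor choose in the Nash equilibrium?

Sal's payoff is (54 − 4a_K)a_S − 2.5a_S².
∂π/∂a_S = 54 − 4a_K − 5a_S = 0, so a_S = 10.8 − 0.8a_K.
The game is symmetric, so in equilibrium a_K = a_S: the reaction function gives 1.8a_S = 10.8, hence a_S = 6.

6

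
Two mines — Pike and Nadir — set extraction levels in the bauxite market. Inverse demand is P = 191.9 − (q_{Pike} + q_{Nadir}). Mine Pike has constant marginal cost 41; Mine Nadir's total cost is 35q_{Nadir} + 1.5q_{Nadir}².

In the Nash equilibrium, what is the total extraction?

Mine Pike's profit: π = q_{Pike}(191.9 − (q_{Pike} + q_{Nadir})) − 41q_{Pike}.
∂π/∂q_{Pike} = 150.9 − 2q_{Pike} − q_{Nadir} = 0, so q_{Pike} = 75.45 − 0.5q_{Nadir}.
For Nadir: ∂π/∂q_{Nadir} = 156.9 − 5q_{Nadir} − q_{Pike} = 0 ⇒ q_{Nadir} = 31.38 − 0.2q_{Pike}.
Substituting the second reaction function into the first: q_{Pike} = 75.45 − 0.5(31.38 − 0.2q_{Pike}), which gives 0.9q_{Pike} = 59.76 ⇒ q_{Pike} = 66.4.
Then q_{Nadir} = 31.38 − 0.2·66.4 = 18.1.
Total extraction: 66.4 + 18.1 = 84.5.

84.5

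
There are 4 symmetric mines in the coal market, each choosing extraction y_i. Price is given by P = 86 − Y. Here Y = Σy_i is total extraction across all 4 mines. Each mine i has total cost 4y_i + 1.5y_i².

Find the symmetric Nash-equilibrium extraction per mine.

10.25

A representative mine's profit is π_i = y_i(86 − Y) − 4y_i − 1.5y_i², with Y = y_i + Σ_{j≠i} y_j.
First-order condition: 82 − 5y_i − Σ_{j≠i} y_j = 0.
Imposing symmetry (y_j = y for all j) turns Σ_{j≠i} y_j into 3y, so 82 = 8y and y = 10.25.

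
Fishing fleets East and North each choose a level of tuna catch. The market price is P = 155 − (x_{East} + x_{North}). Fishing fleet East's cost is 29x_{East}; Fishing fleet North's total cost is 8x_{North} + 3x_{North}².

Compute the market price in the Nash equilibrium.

Fishing fleet East's profit: π = x_{East}(155 − (x_{East} + x_{North})) − 29x_{East}.
∂π/∂x_{East} = 126 − 2x_{East} − x_{North} = 0, so x_{East} = 63 − 0.5x_{North}.
For North: ∂π/∂x_{North} = 147 − 8x_{North} − x_{East} = 0 ⇒ x_{North} = 18.375 − 0.125x_{East}.
Solving the two reaction functions simultaneously: (1 − (−0.5)(−0.125))x_{East} = 63 − 0.5·18.375, so 0.9375x_{East} = 53.8125 and x_{East} = 57.4.
Then x_{North} = 18.375 − 0.125·57.4 = 11.2.
Equilibrium price: P = 155 − 68.6 = 86.4.

86.4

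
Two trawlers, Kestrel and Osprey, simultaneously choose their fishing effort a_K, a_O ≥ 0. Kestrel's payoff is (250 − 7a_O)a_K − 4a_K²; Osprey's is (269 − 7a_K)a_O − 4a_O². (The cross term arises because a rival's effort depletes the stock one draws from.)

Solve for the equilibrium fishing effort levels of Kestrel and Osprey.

Expanding Kestrel's payoff: 250a_K − 7a_Oa_K − 4a_K².
∂π/∂a_K = 250 − 7a_O − 8a_K = 0, so a_K = 31.25 − 0.875a_O.
Likewise for Osprey: a_O = 33.625 − 0.875a_K.
Plugging a_O into Kestrel's best response: a_K = 31.25 − 0.875(33.625 − 0.875a_K) ⇒ (15/64)a_K = 117/64, so a_K = 7.8.
Then a_O = 33.625 − 0.875·7.8 = 26.8.

7.8, 26.8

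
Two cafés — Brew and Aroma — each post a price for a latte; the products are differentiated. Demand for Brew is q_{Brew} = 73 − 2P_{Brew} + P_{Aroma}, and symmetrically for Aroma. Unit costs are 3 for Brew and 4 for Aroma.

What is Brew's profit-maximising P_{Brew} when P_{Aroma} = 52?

Brew's profit: π = (P_{Brew} − 3)(73 − 2P_{Brew} + P_{Aroma}).
∂π/∂P_{Brew} = 79 − 4P_{Brew} + P_{Aroma} = 0 ⇒ P_{Brew} = 19.75 + 0.25P_{Aroma}.
At P_{Aroma} = 52: P_{Brew} = 19.75 + 0.25·52 = 32.75.

32.75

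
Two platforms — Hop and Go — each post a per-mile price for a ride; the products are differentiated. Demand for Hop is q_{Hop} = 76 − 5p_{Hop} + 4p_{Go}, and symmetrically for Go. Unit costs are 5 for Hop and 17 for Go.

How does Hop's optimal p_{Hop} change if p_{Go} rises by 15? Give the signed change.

Hop's profit: π = (p_{Hop} − 5)(76 − 5p_{Hop} + 4p_{Go}).
∂π/∂p_{Hop} = 101 − 10p_{Hop} + 4p_{Go} = 0 ⇒ p_{Hop} = 10.1 + 0.4p_{Go}.
The reaction-function slope is 0.4, so a 15-unit rise in p_{Go} moves p_{Hop} by 0.4 × 15 = 6. Hop's best response rises — the actions are strategic complements.

6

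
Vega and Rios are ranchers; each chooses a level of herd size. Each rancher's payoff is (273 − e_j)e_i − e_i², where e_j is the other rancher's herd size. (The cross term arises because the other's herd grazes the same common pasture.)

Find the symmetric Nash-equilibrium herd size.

Vega's payoff is (273 − e_R)e_V − e_V².
∂π/∂e_V = 273 − e_R − 2e_V = 0, so e_V = 136.5 − 0.5e_R.
The game is symmetric, so in equilibrium e_R = e_V: the reaction function gives 1.5e_V = 136.5, hence e_V = 91.

91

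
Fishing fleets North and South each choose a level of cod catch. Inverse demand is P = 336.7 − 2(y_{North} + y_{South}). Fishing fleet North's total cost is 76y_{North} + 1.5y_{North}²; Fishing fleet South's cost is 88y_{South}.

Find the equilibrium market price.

Fishing fleet North's profit: π = y_{North}(336.7 − 2(y_{North} + y_{South})) − 76y_{North} − 1.5y_{North}².
∂π/∂y_{North} = 260.7 − 7y_{North} − 2y_{South} = 0, so y_{North} = 2607/70 − (2/7)y_{South}.
For South: ∂π/∂y_{South} = 248.7 − 4y_{South} − 2y_{North} = 0 ⇒ y_{South} = 62.175 − 0.5y_{North}.
Plugging y_{South} into North's best response: y_{North} = 2607/70 − (2/7)(62.175 − 0.5y_{North}) ⇒ (6/7)y_{North} = 2727/140, so y_{North} = 22.725.
Then y_{South} = 62.175 − 0.5·22.725 = 50.8125.
Equilibrium price: P = 336.7 − 2·73.5375 = 189.625.

189.625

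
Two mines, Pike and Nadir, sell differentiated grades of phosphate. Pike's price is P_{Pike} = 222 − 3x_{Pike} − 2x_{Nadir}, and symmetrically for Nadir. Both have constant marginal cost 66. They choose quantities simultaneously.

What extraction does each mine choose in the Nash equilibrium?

19.5

Mine Pike's profit: π = x_{Pike}(222 − 3x_{Pike} − 2x_{Nadir}) − 66x_{Pike}.
∂π/∂x_{Pike} = 156 − 6x_{Pike} − 2x_{Nadir} = 0 ⇒ x_{Pike} = 26 − (1/3)x_{Nadir}.
Setting x_{Pike} = x_{Nadir} in the reaction function: x_{Pike} = 26 − (1/3)x_{Pike}, so x_{Pike} = 26 / (4/3) = 19.5.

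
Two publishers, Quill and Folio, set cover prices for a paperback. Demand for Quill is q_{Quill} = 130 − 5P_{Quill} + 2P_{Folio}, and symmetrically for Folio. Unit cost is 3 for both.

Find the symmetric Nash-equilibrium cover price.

Quill's profit: π = (P_{Quill} − 3)(130 − 5P_{Quill} + 2P_{Folio}).
∂π/∂P_{Quill} = 145 − 10P_{Quill} + 2P_{Folio} = 0 ⇒ P_{Quill} = 14.5 + 0.2P_{Folio}.
Setting P_{Quill} = P_{Folio} in the reaction function: P_{Quill} = 14.5 + 0.2P_{Quill}, so P_{Quill} = 14.5 / 0.8 = 18.125.

18.125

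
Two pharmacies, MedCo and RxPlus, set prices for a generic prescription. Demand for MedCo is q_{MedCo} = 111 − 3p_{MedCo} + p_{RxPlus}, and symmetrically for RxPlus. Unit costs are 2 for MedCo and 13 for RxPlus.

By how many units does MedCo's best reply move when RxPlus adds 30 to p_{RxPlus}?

5

MedCo's profit: π = (p_{MedCo} − 2)(111 − 3p_{MedCo} + p_{RxPlus}).
∂π/∂p_{MedCo} = 117 − 6p_{MedCo} + p_{RxPlus} = 0 ⇒ p_{MedCo} = 19.5 + (1/6)p_{RxPlus}.
The reaction-function slope is 1/6, so a 30-unit rise in p_{RxPlus} moves p_{MedCo} by 1/6 × 30 = 5. MedCo's best response rises — the actions are strategic complements.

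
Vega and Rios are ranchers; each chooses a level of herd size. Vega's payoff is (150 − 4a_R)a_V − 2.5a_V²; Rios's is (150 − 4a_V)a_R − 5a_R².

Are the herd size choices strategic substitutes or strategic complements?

Expanding Vega's payoff: 150a_V − 4a_Ra_V − 2.5a_V².
∂π/∂a_V = 150 − 4a_R − 5a_V = 0, so a_V = 30 − 0.8a_R.
The best-response slope da_V/da_R = −0.8 < 0: the reaction function is downward-sloping, so the choices are strategic substitutes.

strategic substitutes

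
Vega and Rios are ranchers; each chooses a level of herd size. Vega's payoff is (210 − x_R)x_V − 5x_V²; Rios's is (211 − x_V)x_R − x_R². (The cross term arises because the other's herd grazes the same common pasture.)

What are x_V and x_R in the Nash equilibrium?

Expanding Vega's payoff: 210x_V − x_Rx_V − 5x_V².
∂π/∂x_V = 210 − x_R − 10x_V = 0, so x_V = 21 − 0.1x_R.
Likewise for Rios: x_R = 105.5 − 0.5x_V.
Solving the two reaction functions simultaneously: (1 − (−0.1)(−0.5))x_V = 21 − 0.1·105.5, so 0.95x_V = 10.45 and x_V = 11.
Then x_R = 105.5 − 0.5·11 = 100.

11, 100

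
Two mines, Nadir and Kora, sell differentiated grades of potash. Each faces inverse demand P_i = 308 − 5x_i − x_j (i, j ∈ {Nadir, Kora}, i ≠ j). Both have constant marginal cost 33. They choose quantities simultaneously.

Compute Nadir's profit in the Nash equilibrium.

3125

Mine Nadir's profit: π = x_{Nadir}(308 − 5x_{Nadir} − x_{Kora}) − 33x_{Nadir}.
∂π/∂x_{Nadir} = 275 − 10x_{Nadir} − x_{Kora} = 0 ⇒ x_{Nadir} = 27.5 − 0.1x_{Kora}.
The game is symmetric, so in equilibrium x_{Kora} = x_{Nadir}: the reaction function gives 1.1x_{Nadir} = 27.5, hence x_{Nadir} = 25.
P_{Nadir} = 308 − 5·25 − 25 = 158.
Profit = (158 − 33)·25 = 3125.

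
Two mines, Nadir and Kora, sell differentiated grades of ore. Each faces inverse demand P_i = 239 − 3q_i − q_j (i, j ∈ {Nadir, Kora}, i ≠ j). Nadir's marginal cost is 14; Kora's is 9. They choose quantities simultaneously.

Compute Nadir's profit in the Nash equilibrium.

Mine Nadir's profit: π = q_{Nadir}(239 − 3q_{Nadir} − q_{Kora}) − 14q_{Nadir}.
∂π/∂q_{Nadir} = 225 − 6q_{Nadir} − q_{Kora} = 0 ⇒ q_{Nadir} = 37.5 − (1/6)q_{Kora}.
Similarly q_{Kora} = 115/3 − (1/6)q_{Nadir}.
Substituting the second reaction function into the first: q_{Nadir} = 37.5 − (1/6)(115/3 − (1/6)q_{Nadir}), which gives (35/36)q_{Nadir} = 280/9 ⇒ q_{Nadir} = 32.
Then q_{Kora} = 115/3 − (1/6)·32 = 33.
P_{Nadir} = 239 − 3·32 − 33 = 110.
Profit = (110 − 14)·32 = 3072.

3072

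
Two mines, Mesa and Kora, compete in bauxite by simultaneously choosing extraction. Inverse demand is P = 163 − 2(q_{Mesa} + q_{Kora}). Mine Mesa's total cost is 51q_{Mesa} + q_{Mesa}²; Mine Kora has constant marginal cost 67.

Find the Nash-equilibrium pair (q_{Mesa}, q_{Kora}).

12.8, 17.6

Mine Mesa's profit: π = q_{Mesa}(163 − 2(q_{Mesa} + q_{Kora})) − 51q_{Mesa} − q_{Mesa}².
∂π/∂q_{Mesa} = 112 − 6q_{Mesa} − 2q_{Kora} = 0, so q_{Mesa} = 56/3 − (1/3)q_{Kora}.
For Kora: ∂π/∂q_{Kora} = 96 − 4q_{Kora} − 2q_{Mesa} = 0 ⇒ q_{Kora} = 24 − 0.5q_{Mesa}.
Plugging q_{Kora} into Mesa's best response: q_{Mesa} = 56/3 − (1/3)(24 − 0.5q_{Mesa}) ⇒ (5/6)q_{Mesa} = 32/3, so q_{Mesa} = 12.8.
Then q_{Kora} = 24 − 0.5·12.8 = 17.6.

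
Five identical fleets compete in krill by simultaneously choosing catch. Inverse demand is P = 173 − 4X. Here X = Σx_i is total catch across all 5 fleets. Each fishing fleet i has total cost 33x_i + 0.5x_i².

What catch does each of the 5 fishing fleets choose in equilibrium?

5.6

A representative fishing fleet's profit is π_i = x_i(173 − 4X) − 33x_i − 0.5x_i², with X = x_i + Σ_{j≠i} x_j.
First-order condition: 140 − 9x_i − 4Σ_{j≠i} x_j = 0.
With identical fishing fleets, set every x_j = x: then 140 − 9x − 16x = 0, i.e. x = 140/25 = 5.6.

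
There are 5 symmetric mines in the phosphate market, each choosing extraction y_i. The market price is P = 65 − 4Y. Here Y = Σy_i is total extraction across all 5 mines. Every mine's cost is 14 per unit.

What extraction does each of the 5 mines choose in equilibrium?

2.125

A representative mine's profit is π_i = y_i(65 − 4Y) − 14y_i, with Y = y_i + Σ_{j≠i} y_j.
First-order condition: 51 − 8y_i − 4Σ_{j≠i} y_j = 0.
Imposing symmetry (y_j = y for all j) turns Σ_{j≠i} y_j into 4y, so 51 = 24y and y = 2.125.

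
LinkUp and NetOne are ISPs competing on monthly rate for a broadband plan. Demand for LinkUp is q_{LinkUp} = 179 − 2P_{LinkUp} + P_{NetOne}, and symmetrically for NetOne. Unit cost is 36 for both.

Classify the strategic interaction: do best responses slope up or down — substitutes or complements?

strategic complements

LinkUp's profit: π = (P_{LinkUp} − 36)(179 − 2P_{LinkUp} + P_{NetOne}).
∂π/∂P_{LinkUp} = 251 − 4P_{LinkUp} + P_{NetOne} = 0 ⇒ P_{LinkUp} = 62.75 + 0.25P_{NetOne}.
The best-response slope dP_{LinkUp}/dP_{NetOne} = 0.25 > 0: the reaction function is upward-sloping, so the choices are strategic complements.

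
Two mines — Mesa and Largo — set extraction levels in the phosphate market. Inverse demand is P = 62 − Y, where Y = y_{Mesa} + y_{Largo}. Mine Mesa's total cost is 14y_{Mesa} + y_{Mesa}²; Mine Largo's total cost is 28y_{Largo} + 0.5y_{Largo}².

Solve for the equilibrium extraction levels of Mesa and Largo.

Mine Mesa's profit: π = y_{Mesa}(62 − (y_{Mesa} + y_{Largo})) − 14y_{Mesa} − y_{Mesa}².
∂π/∂y_{Mesa} = 48 − 4y_{Mesa} − y_{Largo} = 0, so y_{Mesa} = 12 − 0.25y_{Largo}.
For Largo: ∂π/∂y_{Largo} = 34 − 3y_{Largo} − y_{Mesa} = 0 ⇒ y_{Largo} = 34/3 − (1/3)y_{Mesa}.
Plugging y_{Largo} into Mesa's best response: y_{Mesa} = 12 − 0.25(34/3 − (1/3)y_{Mesa}) ⇒ (11/12)y_{Mesa} = 55/6, so y_{Mesa} = 10.
Then y_{Largo} = 34/3 − (1/3)·10 = 8.

10, 8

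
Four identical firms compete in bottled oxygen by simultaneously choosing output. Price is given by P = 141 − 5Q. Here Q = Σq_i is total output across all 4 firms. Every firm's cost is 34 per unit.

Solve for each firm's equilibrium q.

A representative firm's profit is π_i = q_i(141 − 5Q) − 34q_i, with Q = q_i + Σ_{j≠i} q_j.
First-order condition: 107 − 10q_i − 5Σ_{j≠i} q_j = 0.
With identical firms, set every q_j = q: then 107 − 10q − 15q = 0, i.e. q = 107/25 = 4.28.

4.28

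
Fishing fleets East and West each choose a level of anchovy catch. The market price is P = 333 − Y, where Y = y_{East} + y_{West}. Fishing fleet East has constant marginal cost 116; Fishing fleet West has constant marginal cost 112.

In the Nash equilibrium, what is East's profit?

Fishing fleet East's profit: π = y_{East}(333 − (y_{East} + y_{West})) − 116y_{East}.
∂π/∂y_{East} = 217 − 2y_{East} − y_{West} = 0, so y_{East} = 108.5 − 0.5y_{West}.
By the same steps for West: y_{West} = 110.5 − 0.5y_{East}.
Plugging y_{West} into East's best response: y_{East} = 108.5 − 0.5(110.5 − 0.5y_{East}) ⇒ 0.75y_{East} = 53.25, so y_{East} = 71.
Then y_{West} = 110.5 − 0.5·71 = 75.
Price P = 333 − 146 = 187.
East's profit: (187 − 116)·71 = 5041.

5041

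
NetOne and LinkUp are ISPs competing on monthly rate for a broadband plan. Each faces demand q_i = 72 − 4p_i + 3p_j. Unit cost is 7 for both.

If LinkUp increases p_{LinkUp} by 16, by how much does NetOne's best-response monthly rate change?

NetOne's profit: π = (p_{NetOne} − 7)(72 − 4p_{NetOne} + 3p_{LinkUp}).
∂π/∂p_{NetOne} = 100 − 8p_{NetOne} + 3p_{LinkUp} = 0 ⇒ p_{NetOne} = 12.5 + 0.375p_{LinkUp}.
The reaction-function slope is 0.375, so a 16-unit rise in p_{LinkUp} moves p_{NetOne} by 0.375 × 16 = 6. NetOne's best response rises — the actions are strategic complements.

6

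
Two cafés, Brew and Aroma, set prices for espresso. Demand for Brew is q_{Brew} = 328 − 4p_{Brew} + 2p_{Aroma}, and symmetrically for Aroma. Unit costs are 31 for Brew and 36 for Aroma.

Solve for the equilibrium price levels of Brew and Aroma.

76, 78

Brew's profit: π = (p_{Brew} − 31)(328 − 4p_{Brew} + 2p_{Aroma}).
∂π/∂p_{Brew} = 452 − 8p_{Brew} + 2p_{Aroma} = 0 ⇒ p_{Brew} = 56.5 + 0.25p_{Aroma}.
Similarly p_{Aroma} = 59 + 0.25p_{Brew}.
Solving the two reaction functions simultaneously: (1 − (0.25)(0.25))p_{Brew} = 56.5 + 0.25·59, so 0.9375p_{Brew} = 71.25 and p_{Brew} = 76.
Then p_{Aroma} = 59 + 0.25·76 = 78.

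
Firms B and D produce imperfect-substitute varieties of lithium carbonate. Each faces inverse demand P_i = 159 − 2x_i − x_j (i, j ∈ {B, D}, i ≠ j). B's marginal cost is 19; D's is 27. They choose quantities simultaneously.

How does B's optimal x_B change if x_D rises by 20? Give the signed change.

-5

Firm B's profit: π = x_B(159 − 2x_B − x_D) − 19x_B.
∂π/∂x_B = 140 − 4x_B − x_D = 0 ⇒ x_B = 35 − 0.25x_D.
The reaction-function slope is −0.25, so a 20-unit rise in x_D moves x_B by −0.25 × 20 = −5. B's best response falls — the actions are strategic substitutes.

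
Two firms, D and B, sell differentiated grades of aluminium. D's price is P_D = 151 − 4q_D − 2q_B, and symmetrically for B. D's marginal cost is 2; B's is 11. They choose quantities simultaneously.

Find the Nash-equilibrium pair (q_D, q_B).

15.2, 13.7

Firm D's profit: π = q_D(151 − 4q_D − 2q_B) − 2q_D.
∂π/∂q_D = 149 − 8q_D − 2q_B = 0 ⇒ q_D = 18.625 − 0.25q_B.
Similarly q_B = 17.5 − 0.25q_D.
Plugging q_B into D's best response: q_D = 18.625 − 0.25(17.5 − 0.25q_D) ⇒ 0.9375q_D = 14.25, so q_D = 15.2.
Then q_B = 17.5 − 0.25·15.2 = 13.7.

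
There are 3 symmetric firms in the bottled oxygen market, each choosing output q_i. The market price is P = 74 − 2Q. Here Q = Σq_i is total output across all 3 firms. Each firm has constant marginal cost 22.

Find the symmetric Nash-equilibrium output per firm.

6.5

A representative firm's profit is π_i = q_i(74 − 2Q) − 22q_i, with Q = q_i + Σ_{j≠i} q_j.
First-order condition: 52 − 4q_i − 2Σ_{j≠i} q_j = 0.
With identical firms, set every q_j = q: then 52 − 4q − 4q = 0, i.e. q = 52/8 = 6.5.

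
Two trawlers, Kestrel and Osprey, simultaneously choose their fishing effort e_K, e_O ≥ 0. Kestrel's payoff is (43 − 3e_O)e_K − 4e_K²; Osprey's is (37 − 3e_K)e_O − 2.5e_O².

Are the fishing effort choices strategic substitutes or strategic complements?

Expanding Kestrel's payoff: 43e_K − 3e_Oe_K − 4e_K².
∂π/∂e_K = 43 − 3e_O − 8e_K = 0, so e_K = 5.375 − 0.375e_O.
The best-response slope de_K/de_O = −0.375 < 0: the reaction function is downward-sloping, so the choices are strategic substitutes.

strategic substitutes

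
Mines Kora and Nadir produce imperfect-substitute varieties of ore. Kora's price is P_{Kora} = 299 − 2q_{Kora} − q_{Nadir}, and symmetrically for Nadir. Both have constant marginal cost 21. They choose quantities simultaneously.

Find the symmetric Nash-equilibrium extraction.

55.6

Mine Kora's profit: π = q_{Kora}(299 − 2q_{Kora} − q_{Nadir}) − 21q_{Kora}.
∂π/∂q_{Kora} = 278 − 4q_{Kora} − q_{Nadir} = 0 ⇒ q_{Kora} = 69.5 − 0.25q_{Nadir}.
Setting q_{Kora} = q_{Nadir} in the reaction function: q_{Kora} = 69.5 − 0.25q_{Kora}, so q_{Kora} = 69.5 / 1.25 = 55.6.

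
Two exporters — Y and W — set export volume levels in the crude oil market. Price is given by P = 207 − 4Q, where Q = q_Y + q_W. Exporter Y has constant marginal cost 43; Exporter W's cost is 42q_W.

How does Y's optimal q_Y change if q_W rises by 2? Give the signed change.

-1

Exporter Y's profit: π = q_Y(207 − 4(q_Y + q_W)) − 43q_Y.
∂π/∂q_Y = 164 − 8q_Y − 4q_W = 0, so q_Y = 20.5 − 0.5q_W.
The reaction-function slope is −0.5, so a 2-unit rise in q_W moves q_Y by −0.5 × 2 = −1. Y's best response falls — the actions are strategic substitutes.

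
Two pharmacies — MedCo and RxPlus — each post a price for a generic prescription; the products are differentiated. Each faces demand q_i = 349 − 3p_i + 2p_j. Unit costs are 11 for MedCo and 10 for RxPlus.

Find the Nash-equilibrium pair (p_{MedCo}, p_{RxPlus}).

MedCo's profit: π = (p_{MedCo} − 11)(349 − 3p_{MedCo} + 2p_{RxPlus}).
∂π/∂p_{MedCo} = 382 − 6p_{MedCo} + 2p_{RxPlus} = 0 ⇒ p_{MedCo} = 191/3 + (1/3)p_{RxPlus}.
Similarly p_{RxPlus} = 379/6 + (1/3)p_{MedCo}.
Substituting the second reaction function into the first: p_{MedCo} = 191/3 + (1/3)(379/6 + (1/3)p_{MedCo}), which gives (8/9)p_{MedCo} = 1525/18 ⇒ p_{MedCo} = 95.3125.
Then p_{RxPlus} = 379/6 + (1/3)·95.3125 = 94.9375.

95.3125, 94.9375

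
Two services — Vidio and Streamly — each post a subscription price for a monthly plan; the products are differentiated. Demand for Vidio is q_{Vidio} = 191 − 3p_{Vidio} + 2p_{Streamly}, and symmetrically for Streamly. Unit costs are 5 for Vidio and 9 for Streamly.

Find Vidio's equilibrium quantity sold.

141.75

Vidio's profit: π = (p_{Vidio} − 5)(191 − 3p_{Vidio} + 2p_{Streamly}).
∂π/∂p_{Vidio} = 206 − 6p_{Vidio} + 2p_{Streamly} = 0 ⇒ p_{Vidio} = 103/3 + (1/3)p_{Streamly}.
Similarly p_{Streamly} = 109/3 + (1/3)p_{Vidio}.
Solving the two reaction functions simultaneously: (1 − (1/3)(1/3))p_{Vidio} = 103/3 + (1/3)·(109/3), so (8/9)p_{Vidio} = 418/9 and p_{Vidio} = 52.25.
Then p_{Streamly} = 109/3 + (1/3)·52.25 = 53.75.
q_{Vidio} = 191 − 3·52.25 + 2·53.75 = 141.75.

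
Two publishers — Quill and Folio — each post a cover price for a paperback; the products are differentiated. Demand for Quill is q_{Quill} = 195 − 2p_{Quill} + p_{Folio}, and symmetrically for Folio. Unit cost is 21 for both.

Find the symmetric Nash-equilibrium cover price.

Quill's profit: π = (p_{Quill} − 21)(195 − 2p_{Quill} + p_{Folio}).
∂π/∂p_{Quill} = 237 − 4p_{Quill} + p_{Folio} = 0 ⇒ p_{Quill} = 59.25 + 0.25p_{Folio}.
The game is symmetric, so in equilibrium p_{Folio} = p_{Quill}: the reaction function gives 0.75p_{Quill} = 59.25, hence p_{Quill} = 79.

79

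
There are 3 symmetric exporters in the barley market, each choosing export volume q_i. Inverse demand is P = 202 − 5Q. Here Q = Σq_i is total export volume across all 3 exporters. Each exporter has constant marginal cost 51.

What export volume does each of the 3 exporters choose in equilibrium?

7.55

A representative exporter's profit is π_i = q_i(202 − 5Q) − 51q_i, with Q = q_i + Σ_{j≠i} q_j.
First-order condition: 151 − 10q_i − 5Σ_{j≠i} q_j = 0.
In a symmetric equilibrium every exporter chooses the same q, so Σ_{j≠i} q_j = 2q. The condition becomes 151 − 20q = 0, giving q = 151/20 = 7.55.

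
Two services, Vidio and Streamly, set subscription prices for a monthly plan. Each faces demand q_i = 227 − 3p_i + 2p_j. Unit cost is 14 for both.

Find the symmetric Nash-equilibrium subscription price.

Vidio's profit: π = (p_{Vidio} − 14)(227 − 3p_{Vidio} + 2p_{Streamly}).
∂π/∂p_{Vidio} = 269 − 6p_{Vidio} + 2p_{Streamly} = 0 ⇒ p_{Vidio} = 269/6 + (1/3)p_{Streamly}.
The game is symmetric, so in equilibrium p_{Streamly} = p_{Vidio}: the reaction function gives (2/3)p_{Vidio} = 269/6, hence p_{Vidio} = 67.25.

67.25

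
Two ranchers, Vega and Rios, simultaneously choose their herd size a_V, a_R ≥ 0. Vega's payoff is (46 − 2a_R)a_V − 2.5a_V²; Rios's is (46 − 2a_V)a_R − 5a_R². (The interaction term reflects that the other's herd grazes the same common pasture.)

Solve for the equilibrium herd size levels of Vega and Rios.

Expanding Vega's payoff: 46a_V − 2a_Ra_V − 2.5a_V².
∂π/∂a_V = 46 − 2a_R − 5a_V = 0, so a_V = 9.2 − 0.4a_R.
Likewise for Rios: a_R = 4.6 − 0.2a_V.
Substituting the second reaction function into the first: a_V = 9.2 − 0.4(4.6 − 0.2a_V), which gives 0.92a_V = 7.36 ⇒ a_V = 8.
Then a_R = 4.6 − 0.2·8 = 3.

8, 3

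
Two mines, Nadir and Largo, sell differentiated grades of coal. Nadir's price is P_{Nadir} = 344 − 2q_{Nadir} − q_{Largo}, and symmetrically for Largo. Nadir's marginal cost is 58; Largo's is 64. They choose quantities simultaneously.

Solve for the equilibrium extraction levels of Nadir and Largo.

57.6, 55.6

Mine Nadir's profit: π = q_{Nadir}(344 − 2q_{Nadir} − q_{Largo}) − 58q_{Nadir}.
∂π/∂q_{Nadir} = 286 − 4q_{Nadir} − q_{Largo} = 0 ⇒ q_{Nadir} = 71.5 − 0.25q_{Largo}.
Similarly q_{Largo} = 70 − 0.25q_{Nadir}.
Plugging q_{Largo} into Nadir's best response: q_{Nadir} = 71.5 − 0.25(70 − 0.25q_{Nadir}) ⇒ 0.9375q_{Nadir} = 54, so q_{Nadir} = 57.6.
Then q_{Largo} = 70 − 0.25·57.6 = 55.6.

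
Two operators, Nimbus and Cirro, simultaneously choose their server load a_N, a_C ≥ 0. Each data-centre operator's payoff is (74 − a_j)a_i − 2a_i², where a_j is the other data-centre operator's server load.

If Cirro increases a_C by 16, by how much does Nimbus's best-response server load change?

Nimbus's payoff is (74 − a_C)a_N − 2a_N².
∂π/∂a_N = 74 − a_C − 4a_N = 0, so a_N = 18.5 − 0.25a_C.
The reaction-function slope is −0.25, so a 16-unit rise in a_C moves a_N by −0.25 × 16 = −4. Nimbus's best response falls — the actions are strategic substitutes.

-4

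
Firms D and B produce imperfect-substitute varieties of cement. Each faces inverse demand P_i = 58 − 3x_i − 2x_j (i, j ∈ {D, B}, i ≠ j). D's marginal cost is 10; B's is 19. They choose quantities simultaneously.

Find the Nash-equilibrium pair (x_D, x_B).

6.5625, 4.3125

Firm D's profit: π = x_D(58 − 3x_D − 2x_B) − 10x_D.
∂π/∂x_D = 48 − 6x_D − 2x_B = 0 ⇒ x_D = 8 − (1/3)x_B.
Similarly x_B = 6.5 − (1/3)x_D.
Solving the two reaction functions simultaneously: (1 − (−1/3)(−1/3))x_D = 8 − (1/3)·6.5, so (8/9)x_D = 35/6 and x_D = 6.5625.
Then x_B = 6.5 − (1/3)·6.5625 = 4.3125.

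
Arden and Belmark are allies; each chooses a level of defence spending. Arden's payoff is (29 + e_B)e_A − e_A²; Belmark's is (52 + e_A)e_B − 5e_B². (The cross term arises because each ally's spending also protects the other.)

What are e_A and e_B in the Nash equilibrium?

Expanding Arden's payoff: 29e_A + e_Be_A − e_A².
∂π/∂e_A = 29 + e_B − 2e_A = 0, so e_A = 14.5 + 0.5e_B.
Likewise for Belmark: e_B = 5.2 + 0.1e_A.
Substituting the second reaction function into the first: e_A = 14.5 + 0.5(5.2 + 0.1e_A), which gives 0.95e_A = 17.1 ⇒ e_A = 18.
Then e_B = 5.2 + 0.1·18 = 7.

18, 7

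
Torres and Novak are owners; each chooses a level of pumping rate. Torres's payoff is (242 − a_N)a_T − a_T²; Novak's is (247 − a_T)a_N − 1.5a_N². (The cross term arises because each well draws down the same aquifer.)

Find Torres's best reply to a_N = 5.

118.5

Expanding Torres's payoff: 242a_T − a_Na_T − a_T².
∂π/∂a_T = 242 − a_N − 2a_T = 0, so a_T = 121 − 0.5a_N.
At a_N = 5: a_T = 121 − 0.5·5 = 118.5.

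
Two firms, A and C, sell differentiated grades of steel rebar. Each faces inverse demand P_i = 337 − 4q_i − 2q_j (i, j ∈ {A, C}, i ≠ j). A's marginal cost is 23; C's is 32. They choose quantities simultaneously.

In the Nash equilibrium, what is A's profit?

Firm A's profit: π = q_A(337 − 4q_A − 2q_C) − 23q_A.
∂π/∂q_A = 314 − 8q_A − 2q_C = 0 ⇒ q_A = 39.25 − 0.25q_C.
Similarly q_C = 38.125 − 0.25q_A.
Plugging q_C into A's best response: q_A = 39.25 − 0.25(38.125 − 0.25q_A) ⇒ 0.9375q_A = 951/32, so q_A = 31.7.
Then q_C = 38.125 − 0.25·31.7 = 30.2.
P_A = 337 − 4·31.7 − 2·30.2 = 149.8.
Profit = (149.8 − 23)·31.7 = 4019.56.

4019.56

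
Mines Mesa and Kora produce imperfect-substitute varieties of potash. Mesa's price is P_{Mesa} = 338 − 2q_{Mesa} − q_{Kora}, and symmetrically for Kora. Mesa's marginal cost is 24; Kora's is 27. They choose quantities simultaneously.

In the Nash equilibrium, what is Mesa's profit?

Mine Mesa's profit: π = q_{Mesa}(338 − 2q_{Mesa} − q_{Kora}) − 24q_{Mesa}.
∂π/∂q_{Mesa} = 314 − 4q_{Mesa} − q_{Kora} = 0 ⇒ q_{Mesa} = 78.5 − 0.25q_{Kora}.
Similarly q_{Kora} = 77.75 − 0.25q_{Mesa}.
Substituting the second reaction function into the first: q_{Mesa} = 78.5 − 0.25(77.75 − 0.25q_{Mesa}), which gives 0.9375q_{Mesa} = 59.0625 ⇒ q_{Mesa} = 63.
Then q_{Kora} = 77.75 − 0.25·63 = 62.
P_{Mesa} = 338 − 2·63 − 62 = 150.
Profit = (150 − 24)·63 = 7938.

7938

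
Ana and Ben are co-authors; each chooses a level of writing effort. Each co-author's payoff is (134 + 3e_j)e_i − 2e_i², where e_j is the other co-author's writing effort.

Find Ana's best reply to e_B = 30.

56

Ana's payoff is (134 + 3e_B)e_A − 2e_A².
∂π/∂e_A = 134 + 3e_B − 4e_A = 0, so e_A = 33.5 + 0.75e_B.
At e_B = 30: e_A = 33.5 + 0.75·30 = 56.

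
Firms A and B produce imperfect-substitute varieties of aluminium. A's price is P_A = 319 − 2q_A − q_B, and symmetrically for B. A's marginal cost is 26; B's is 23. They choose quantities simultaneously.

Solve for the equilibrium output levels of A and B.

Firm A's profit: π = q_A(319 − 2q_A − q_B) − 26q_A.
∂π/∂q_A = 293 − 4q_A − q_B = 0 ⇒ q_A = 73.25 − 0.25q_B.
Similarly q_B = 74 − 0.25q_A.
Plugging q_B into A's best response: q_A = 73.25 − 0.25(74 − 0.25q_A) ⇒ 0.9375q_A = 54.75, so q_A = 58.4.
Then q_B = 74 − 0.25·58.4 = 59.4.

58.4, 59.4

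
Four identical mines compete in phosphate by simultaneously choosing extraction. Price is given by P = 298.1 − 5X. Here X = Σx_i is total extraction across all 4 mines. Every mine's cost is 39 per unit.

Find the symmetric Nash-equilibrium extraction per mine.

10.364

A representative mine's profit is π_i = x_i(298.1 − 5X) − 39x_i, with X = x_i + Σ_{j≠i} x_j.
First-order condition: 259.1 − 10x_i − 5Σ_{j≠i} x_j = 0.
Imposing symmetry (x_j = x for all j) turns Σ_{j≠i} x_j into 3x, so 259.1 = 25x and x = 10.364.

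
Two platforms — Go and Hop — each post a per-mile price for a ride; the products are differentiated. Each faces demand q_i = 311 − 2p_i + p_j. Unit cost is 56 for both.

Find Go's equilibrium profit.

Go's profit: π = (p_{Go} − 56)(311 − 2p_{Go} + p_{Hop}).
∂π/∂p_{Go} = 423 − 4p_{Go} + p_{Hop} = 0 ⇒ p_{Go} = 105.75 + 0.25p_{Hop}.
Setting p_{Go} = p_{Hop} in the reaction function: p_{Go} = 105.75 + 0.25p_{Go}, so p_{Go} = 105.75 / 0.75 = 141.
q_{Go} = 311 − 2·141 + 141 = 170.
Profit = (141 − 56)·170 = 14450.

14450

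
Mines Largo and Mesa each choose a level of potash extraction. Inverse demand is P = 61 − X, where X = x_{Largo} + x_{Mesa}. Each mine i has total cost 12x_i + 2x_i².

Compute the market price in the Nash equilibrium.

Mine Largo's profit: π = x_{Largo}(61 − (x_{Largo} + x_{Mesa})) − 12x_{Largo} − 2x_{Largo}².
∂π/∂x_{Largo} = 49 − 6x_{Largo} − x_{Mesa} = 0, so x_{Largo} = 49/6 − (1/6)x_{Mesa}.
By symmetry x_{Mesa} = x_{Largo}; substituting into the reaction function, (7/6)x_{Largo} = 49/6 and x_{Largo} = 7.
Equilibrium price: P = 61 − 14 = 47.

47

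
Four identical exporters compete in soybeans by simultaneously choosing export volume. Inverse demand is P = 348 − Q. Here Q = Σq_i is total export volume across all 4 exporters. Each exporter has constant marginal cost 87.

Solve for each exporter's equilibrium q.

A representative exporter's profit is π_i = q_i(348 − Q) − 87q_i, with Q = q_i + Σ_{j≠i} q_j.
First-order condition: 261 − 2q_i − Σ_{j≠i} q_j = 0.
With identical exporters, set every q_j = q: then 261 − 2q − 3q = 0, i.e. q = 261/5 = 52.2.

52.2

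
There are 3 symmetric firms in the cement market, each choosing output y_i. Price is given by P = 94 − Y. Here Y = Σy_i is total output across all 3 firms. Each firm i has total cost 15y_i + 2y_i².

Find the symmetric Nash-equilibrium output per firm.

A representative firm's profit is π_i = y_i(94 − Y) − 15y_i − 2y_i², with Y = y_i + Σ_{j≠i} y_j.
First-order condition: 79 − 6y_i − Σ_{j≠i} y_j = 0.
With identical firms, set every y_j = y: then 79 − 6y − 2y = 0, i.e. y = 79/8 = 9.875.

9.875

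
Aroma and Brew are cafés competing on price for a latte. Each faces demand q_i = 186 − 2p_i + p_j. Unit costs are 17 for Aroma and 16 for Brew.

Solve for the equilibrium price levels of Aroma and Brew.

73.2, 72.8

Aroma's profit: π = (p_{Aroma} − 17)(186 − 2p_{Aroma} + p_{Brew}).
∂π/∂p_{Aroma} = 220 − 4p_{Aroma} + p_{Brew} = 0 ⇒ p_{Aroma} = 55 + 0.25p_{Brew}.
Similarly p_{Brew} = 54.5 + 0.25p_{Aroma}.
Substituting the second reaction function into the first: p_{Aroma} = 55 + 0.25(54.5 + 0.25p_{Aroma}), which gives 0.9375p_{Aroma} = 68.625 ⇒ p_{Aroma} = 73.2.
Then p_{Brew} = 54.5 + 0.25·73.2 = 72.8.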